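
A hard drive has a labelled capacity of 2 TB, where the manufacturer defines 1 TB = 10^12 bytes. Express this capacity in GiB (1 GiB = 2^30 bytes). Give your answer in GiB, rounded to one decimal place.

1,862.6 GiB

2 TB = 2 × 10^12 bytes = 2,000,000,000,000 bytes
1 GiB = 1,073,741,824 bytes
2,000,000,000,000 / 1,073,741,824 = 1,862.6 GiB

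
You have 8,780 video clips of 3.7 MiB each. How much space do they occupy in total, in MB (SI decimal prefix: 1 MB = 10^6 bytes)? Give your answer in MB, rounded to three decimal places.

34,064.040 MB

Total = 8,780 × 3.7 MiB = 32,486 MiB
= 32,486 × 1,048,576 bytes = 34,064,039,936 bytes
1 MB = 1,000,000 bytes
34,064,039,936 / 1,000,000 = 34,064.040 MB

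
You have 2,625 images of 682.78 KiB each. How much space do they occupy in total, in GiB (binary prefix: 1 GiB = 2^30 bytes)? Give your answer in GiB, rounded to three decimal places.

Total = 2,625 × 682.78 KiB = 1792297.5 KiB
= 1792297.5 × 1,024 bytes = 1,835,312,640 bytes
1 GiB = 1,073,741,824 bytes
1,835,312,640 / 1,073,741,824 = 1.709 GiB

1.709 GiB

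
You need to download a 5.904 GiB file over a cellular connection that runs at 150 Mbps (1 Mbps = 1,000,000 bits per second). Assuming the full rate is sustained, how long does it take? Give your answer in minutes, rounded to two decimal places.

5.904 GiB = 6,339,371,728.896 bytes = 50,714,973,831.168 bits
150 Mbps = 150,000,000 bits/s
time = 50,714,973,831.168 / 150,000,000 = 338.100 s
338.100 s / 60 = 5.63 minutes

5.63 minutes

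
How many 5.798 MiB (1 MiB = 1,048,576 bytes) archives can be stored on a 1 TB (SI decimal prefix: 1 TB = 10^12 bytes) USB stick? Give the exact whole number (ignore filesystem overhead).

Capacity: 1 TB = 1,000,000,000,000 bytes
Per item: 5.798 MiB = 6,079,643.648 bytes
⌊1,000,000,000,000 / 6,079,643.648⌋ = 164,483

164,483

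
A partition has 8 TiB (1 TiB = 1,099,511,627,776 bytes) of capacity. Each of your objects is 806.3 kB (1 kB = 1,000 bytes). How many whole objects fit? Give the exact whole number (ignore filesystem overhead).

10,909,206

Capacity: 8 TiB = 8,796,093,022,208 bytes
Per item: 806.3 kB = 806,300 bytes
⌊8,796,093,022,208 / 806,300⌋ = 10,909,206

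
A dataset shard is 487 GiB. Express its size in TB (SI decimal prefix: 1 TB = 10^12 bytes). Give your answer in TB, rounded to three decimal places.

487 GiB × 1,073,741,824 bytes/GiB = 522,912,268,288 bytes
1 TB = 1,000,000,000,000 bytes
522,912,268,288 / 1,000,000,000,000 = 0.523 TB

0.523 TB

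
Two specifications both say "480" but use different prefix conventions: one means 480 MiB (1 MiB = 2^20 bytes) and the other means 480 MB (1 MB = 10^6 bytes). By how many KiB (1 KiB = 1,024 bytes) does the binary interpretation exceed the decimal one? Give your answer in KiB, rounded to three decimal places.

480 MiB = 480 × 1,048,576 = 503,316,480 bytes
480 MB = 480 × 1,000,000 = 480,000,000 bytes
difference = 23,316,480 bytes
23,316,480 / 1,024 = 22,770.000 KiB

22,770.000 KiB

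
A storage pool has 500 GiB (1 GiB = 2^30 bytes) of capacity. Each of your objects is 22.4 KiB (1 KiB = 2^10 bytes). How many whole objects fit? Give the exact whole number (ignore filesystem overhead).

Capacity: 500 GiB = 536,870,912,000 bytes
Per item: 22.4 KiB = 22,937.6 bytes
⌊536,870,912,000 / 22,937.6⌋ = 23,405,714

23,405,714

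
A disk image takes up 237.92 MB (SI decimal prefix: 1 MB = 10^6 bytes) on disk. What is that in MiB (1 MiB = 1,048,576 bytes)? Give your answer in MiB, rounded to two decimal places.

237.92 MB × 1,000,000 bytes/MB = 237,920,000 bytes
1 MiB = 2^20 bytes = 1,048,576 bytes
237,920,000 / 1,048,576 = 226.90 MiB

226.90 MiB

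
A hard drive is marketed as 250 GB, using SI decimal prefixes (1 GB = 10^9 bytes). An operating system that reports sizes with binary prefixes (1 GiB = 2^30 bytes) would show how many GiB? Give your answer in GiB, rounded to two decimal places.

232.83 GiB

250 GB × 1,000,000,000 bytes/GB = 250,000,000,000 bytes
1 GiB = 1,073,741,824 bytes
250,000,000,000 / 1,073,741,824 = 232.83 GiB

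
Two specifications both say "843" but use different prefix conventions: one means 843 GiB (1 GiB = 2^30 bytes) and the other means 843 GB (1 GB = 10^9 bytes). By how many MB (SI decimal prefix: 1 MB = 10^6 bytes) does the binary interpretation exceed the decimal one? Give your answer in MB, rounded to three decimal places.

843 GiB = 843 × 1,073,741,824 = 905,164,357,632 bytes
843 GB = 843 × 1,000,000,000 = 843,000,000,000 bytes
difference = 62,164,357,632 bytes
62,164,357,632 / 1,000,000 = 62,164.358 MB

62,164.358 MB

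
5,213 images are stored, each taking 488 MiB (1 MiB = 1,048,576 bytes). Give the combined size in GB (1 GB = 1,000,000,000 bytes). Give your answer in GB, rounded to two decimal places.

2,667.52 GB

Total = 5,213 × 488 MiB = 2,543,944 MiB
= 2,543,944 × 1,048,576 bytes = 2,667,518,623,744 bytes
1 GB = 1,000,000,000 bytes
2,667,518,623,744 / 1,000,000,000 = 2,667.52 GB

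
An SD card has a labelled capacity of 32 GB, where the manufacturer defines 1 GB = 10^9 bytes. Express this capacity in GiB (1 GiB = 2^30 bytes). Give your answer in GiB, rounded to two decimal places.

32 GB × 1,000,000,000 bytes/GB = 32,000,000,000 bytes
1 GiB = 2^30 bytes = 1,073,741,824 bytes
32,000,000,000 / 1,073,741,824 = 29.80 GiB

29.80 GiB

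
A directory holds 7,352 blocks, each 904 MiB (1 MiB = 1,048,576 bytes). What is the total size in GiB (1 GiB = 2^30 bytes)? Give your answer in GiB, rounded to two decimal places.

6,490.44 GiB

Total = 7,352 × 904 MiB = 6,646,208 MiB
= 6,646,208 × 1,048,576 bytes = 6,969,054,199,808 bytes
1 GiB = 1,073,741,824 bytes
6,969,054,199,808 / 1,073,741,824 = 6,490.44 GiB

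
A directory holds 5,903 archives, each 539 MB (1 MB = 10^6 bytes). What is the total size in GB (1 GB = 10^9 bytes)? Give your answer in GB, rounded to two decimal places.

Total = 5,903 × 539 MB = 3,181,717 MB
= 3,181,717 × 1,000,000 bytes = 3,181,717,000,000 bytes
1 GB = 1,000,000,000 bytes
3,181,717,000,000 / 1,000,000,000 = 3,181.72 GB

3,181.72 GB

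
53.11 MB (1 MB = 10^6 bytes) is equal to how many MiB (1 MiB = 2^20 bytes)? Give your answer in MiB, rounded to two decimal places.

50.65 MiB

53.11 MB = 53.11 × 10^6 bytes = 53,110,000 bytes
1 MiB = 2^20 bytes = 1,048,576 bytes
53,110,000 / 1,048,576 = 50.65 MiB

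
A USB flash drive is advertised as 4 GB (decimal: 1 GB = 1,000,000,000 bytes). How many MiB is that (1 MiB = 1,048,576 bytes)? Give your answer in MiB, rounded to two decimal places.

3,814.70 MiB

4 GB × 1,000,000,000 bytes/GB = 4,000,000,000 bytes
1 MiB = 2^20 bytes = 1,048,576 bytes
4,000,000,000 / 1,048,576 = 3,814.70 MiB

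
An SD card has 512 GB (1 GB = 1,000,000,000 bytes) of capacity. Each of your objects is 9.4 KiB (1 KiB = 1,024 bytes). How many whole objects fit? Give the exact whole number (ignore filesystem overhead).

53,191,489

Capacity: 512 GB = 512,000,000,000 bytes
Per item: 9.4 KiB = 9,625.6 bytes
⌊512,000,000,000 / 9,625.6⌋ = 53,191,489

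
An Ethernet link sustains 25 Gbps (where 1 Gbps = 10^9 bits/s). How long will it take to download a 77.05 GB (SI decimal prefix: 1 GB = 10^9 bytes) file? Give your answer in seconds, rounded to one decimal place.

24.7 seconds

77.05 GB = 77,050,000,000 bytes = 616,400,000,000 bits
25 Gbps = 25,000,000,000 bits/s
time = 616,400,000,000 / 25,000,000,000 = 24.7 s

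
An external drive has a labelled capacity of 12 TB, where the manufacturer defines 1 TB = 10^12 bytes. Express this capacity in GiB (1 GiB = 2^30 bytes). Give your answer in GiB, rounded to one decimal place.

11,175.9 GiB

12 TB = 12 × 10^12 bytes = 12,000,000,000,000 bytes
1 GiB = 1,073,741,824 bytes
12,000,000,000,000 / 1,073,741,824 = 11,175.9 GiB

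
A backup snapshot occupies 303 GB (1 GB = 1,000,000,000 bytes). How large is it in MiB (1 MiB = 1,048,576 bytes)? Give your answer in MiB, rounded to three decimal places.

303 GB × 1,000,000,000 bytes/GB = 303,000,000,000 bytes
1 MiB = 2^20 bytes = 1,048,576 bytes
303,000,000,000 / 1,048,576 = 288,963.318 MiB

288,963.318 MiB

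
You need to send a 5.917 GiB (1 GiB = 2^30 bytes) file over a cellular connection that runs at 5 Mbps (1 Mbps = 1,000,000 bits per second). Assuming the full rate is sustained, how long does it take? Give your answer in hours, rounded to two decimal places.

5.917 GiB = 6,353,330,372.608 bytes = 50,826,642,980.864 bits
5 Mbps = 5,000,000 bits/s
time = 50,826,642,980.864 / 5,000,000 = 10,165.3286 s
10,165.3286 s / 3600 = 2.82 hours

2.82 hours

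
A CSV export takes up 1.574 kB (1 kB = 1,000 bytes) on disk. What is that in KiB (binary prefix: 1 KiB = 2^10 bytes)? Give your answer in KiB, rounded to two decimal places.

1.574 kB × 1,000 bytes/kB = 1,574 bytes
1 KiB = 2^10 bytes = 1,024 bytes
1,574 / 1,024 = 1.54 KiB

1.54 KiB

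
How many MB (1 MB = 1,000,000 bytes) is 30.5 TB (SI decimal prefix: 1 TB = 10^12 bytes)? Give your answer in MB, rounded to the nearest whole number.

30.5 TB × 1,000,000,000,000 bytes/TB = 30,500,000,000,000 bytes
1 MB = 10^6 bytes = 1,000,000 bytes
30,500,000,000,000 / 1,000,000 = 30,500,000 MB

30,500,000 MB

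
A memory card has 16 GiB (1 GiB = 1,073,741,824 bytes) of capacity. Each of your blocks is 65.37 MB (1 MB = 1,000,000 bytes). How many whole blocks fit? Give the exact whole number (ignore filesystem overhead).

Capacity: 16 GiB = 17,179,869,184 bytes
Per item: 65.37 MB = 65,370,000 bytes
⌊17,179,869,184 / 65,370,000⌋ = 262

262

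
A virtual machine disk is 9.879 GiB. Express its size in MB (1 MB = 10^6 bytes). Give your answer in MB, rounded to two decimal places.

9.879 GiB = 9.879 × 2^30 bytes = 10,607,495,479.296 bytes
1 MB = 10^6 bytes = 1,000,000 bytes
10,607,495,479.296 / 1,000,000 = 10,607.50 MB

10,607.50 MB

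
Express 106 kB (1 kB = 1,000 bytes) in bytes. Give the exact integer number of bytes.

106,000 bytes

106 × 1,000 = 106,000 bytes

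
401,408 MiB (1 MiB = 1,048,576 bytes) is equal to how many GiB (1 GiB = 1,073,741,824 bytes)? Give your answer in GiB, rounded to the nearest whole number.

392 GiB

401,408 MiB × 1,048,576 bytes/MiB = 420,906,795,008 bytes
1 GiB = 1,073,741,824 bytes
420,906,795,008 / 1,073,741,824 = 392 GiB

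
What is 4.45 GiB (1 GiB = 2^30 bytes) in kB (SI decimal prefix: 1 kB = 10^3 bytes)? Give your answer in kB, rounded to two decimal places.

4.45 GiB = 4.45 × 2^30 bytes = 4,778,151,116.8 bytes
1 kB = 10^3 bytes = 1,000 bytes
4,778,151,116.8 / 1,000 = 4,778,151.12 kB

4,778,151.12 kB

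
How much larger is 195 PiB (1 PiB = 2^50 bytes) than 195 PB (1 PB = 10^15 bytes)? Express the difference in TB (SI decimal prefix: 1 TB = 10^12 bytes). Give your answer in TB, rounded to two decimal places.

24,550.48 TB

195 PiB = 195 × 1,125,899,906,842,624 = 219,550,481,834,311,680 bytes
195 PB = 195 × 1,000,000,000,000,000 = 195,000,000,000,000,000 bytes
difference = 24,550,481,834,311,680 bytes
24,550,481,834,311,680 / 1,000,000,000,000 = 24,550.48 TB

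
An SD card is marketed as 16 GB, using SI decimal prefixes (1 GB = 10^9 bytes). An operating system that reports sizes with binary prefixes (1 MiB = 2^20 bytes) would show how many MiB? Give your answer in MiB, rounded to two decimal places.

15,258.79 MiB

16 GB = 16 × 10^9 bytes = 16,000,000,000 bytes
1 MiB = 2^20 bytes = 1,048,576 bytes
16,000,000,000 / 1,048,576 = 15,258.79 MiB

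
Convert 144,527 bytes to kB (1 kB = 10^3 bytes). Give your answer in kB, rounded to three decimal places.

144,527 bytes given.
1 kB = 1,000 bytes
144,527 / 1,000 = 144.527 kB

144.527 kB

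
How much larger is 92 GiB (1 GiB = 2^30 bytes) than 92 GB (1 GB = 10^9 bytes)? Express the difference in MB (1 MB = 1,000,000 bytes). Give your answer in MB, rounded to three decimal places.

6,784.248 MB

92 GiB = 92 × 1,073,741,824 = 98,784,247,808 bytes
92 GB = 92 × 1,000,000,000 = 92,000,000,000 bytes
difference = 6,784,247,808 bytes
6,784,247,808 / 1,000,000 = 6,784.248 MB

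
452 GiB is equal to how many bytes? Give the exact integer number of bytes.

452 × 1,073,741,824 = 485,331,304,448 bytes  (1 GiB = 2^30 bytes)

485,331,304,448 bytes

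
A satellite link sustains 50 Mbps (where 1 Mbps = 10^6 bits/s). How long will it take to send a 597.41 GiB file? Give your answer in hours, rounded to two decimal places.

597.41 GiB = 641,464,103,075.84 bytes = 5,131,712,824,606.72 bits
50 Mbps = 50,000,000 bits/s
time = 5,131,712,824,606.72 / 50,000,000 = 102,634.2565 s
102,634.2565 s / 3600 = 28.51 hours

28.51 hours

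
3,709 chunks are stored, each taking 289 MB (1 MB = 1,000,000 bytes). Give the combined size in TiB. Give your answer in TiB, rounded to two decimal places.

0.97 TiB

Total = 3,709 × 289 MB = 1,071,901 MB
= 1,071,901 × 1,000,000 bytes = 1,071,901,000,000 bytes
1 TiB = 1,099,511,627,776 bytes
1,071,901,000,000 / 1,099,511,627,776 = 0.97 TiB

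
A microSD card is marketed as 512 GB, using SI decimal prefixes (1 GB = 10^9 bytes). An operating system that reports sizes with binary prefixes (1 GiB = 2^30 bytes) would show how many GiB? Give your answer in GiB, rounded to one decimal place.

476.8 GiB

512 GB = 512 × 10^9 bytes = 512,000,000,000 bytes
1 GiB = 1,073,741,824 bytes
512,000,000,000 / 1,073,741,824 = 476.8 GiB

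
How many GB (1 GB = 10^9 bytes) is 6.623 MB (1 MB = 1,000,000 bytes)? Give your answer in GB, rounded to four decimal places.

6.623 MB = 6.623 × 10^6 bytes = 6,623,000 bytes
1 GB = 10^9 bytes = 1,000,000,000 bytes
6,623,000 / 1,000,000,000 = 0.0066 GB

0.0066 GB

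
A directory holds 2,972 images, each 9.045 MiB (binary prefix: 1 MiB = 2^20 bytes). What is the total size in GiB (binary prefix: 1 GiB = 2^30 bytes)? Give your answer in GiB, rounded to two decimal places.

Total = 2,972 × 9.045 MiB = 26881.74 MiB
= 26881.74 × 1,048,576 bytes = 28,187,547,402.24 bytes
1 GiB = 1,073,741,824 bytes
28,187,547,402.24 / 1,073,741,824 = 26.25 GiB

26.25 GiB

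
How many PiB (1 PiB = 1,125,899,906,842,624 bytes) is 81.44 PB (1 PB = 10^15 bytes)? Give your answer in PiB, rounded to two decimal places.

81.44 PB × 1,000,000,000,000,000 bytes/PB = 81,440,000,000,000,000 bytes
1 PiB = 1,125,899,906,842,624 bytes
81,440,000,000,000,000 / 1,125,899,906,842,624 = 72.33 PiB

72.33 PiB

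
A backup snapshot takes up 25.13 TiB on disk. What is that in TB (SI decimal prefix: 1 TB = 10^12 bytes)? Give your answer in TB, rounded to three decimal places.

25.13 TiB = 25.13 × 2^40 bytes = 27,630,727,206,010.88 bytes
1 TB = 10^12 bytes = 1,000,000,000,000 bytes
27,630,727,206,010.88 / 1,000,000,000,000 = 27.631 TB

27.631 TB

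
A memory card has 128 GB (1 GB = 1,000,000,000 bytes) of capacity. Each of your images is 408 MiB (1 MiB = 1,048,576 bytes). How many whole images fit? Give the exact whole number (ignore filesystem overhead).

Capacity: 128 GB = 128,000,000,000 bytes
Per item: 408 MiB = 427,819,008 bytes
⌊128,000,000,000 / 427,819,008⌋ = 299

299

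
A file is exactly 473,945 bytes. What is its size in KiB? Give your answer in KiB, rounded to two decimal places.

473,945 bytes given.
1 KiB = 2^10 bytes = 1,024 bytes
473,945 / 1,024 = 462.84 KiB

462.84 KiB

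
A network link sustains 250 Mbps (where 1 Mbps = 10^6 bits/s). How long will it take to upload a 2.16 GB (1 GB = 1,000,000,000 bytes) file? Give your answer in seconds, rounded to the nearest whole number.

2.16 GB = 2,160,000,000 bytes = 17,280,000,000 bits
250 Mbps = 250,000,000 bits/s
time = 17,280,000,000 / 250,000,000 = 69 s

69 seconds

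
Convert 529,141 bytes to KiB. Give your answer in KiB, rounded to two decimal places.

516.74 KiB

529,141 bytes given.
1 KiB = 1,024 bytes
529,141 / 1,024 = 516.74 KiB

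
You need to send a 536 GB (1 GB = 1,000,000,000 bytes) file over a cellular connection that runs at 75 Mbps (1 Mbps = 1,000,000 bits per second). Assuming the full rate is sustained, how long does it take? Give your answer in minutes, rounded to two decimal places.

536 GB = 536,000,000,000 bytes = 4,288,000,000,000 bits
75 Mbps = 75,000,000 bits/s
time = 4,288,000,000,000 / 75,000,000 = 57,173.333 s
57,173.333 s / 60 = 952.89 minutes

952.89 minutes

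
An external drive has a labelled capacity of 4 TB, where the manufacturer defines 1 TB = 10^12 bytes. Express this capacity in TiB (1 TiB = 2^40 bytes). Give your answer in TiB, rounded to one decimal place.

4 TB = 4 × 10^12 bytes = 4,000,000,000,000 bytes
1 TiB = 1,099,511,627,776 bytes
4,000,000,000,000 / 1,099,511,627,776 = 3.6 TiB

3.6 TiB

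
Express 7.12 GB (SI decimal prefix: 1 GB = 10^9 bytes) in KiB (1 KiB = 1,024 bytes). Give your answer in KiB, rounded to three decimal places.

7.12 GB = 7.12 × 10^9 bytes = 7,120,000,000 bytes
1 KiB = 2^10 bytes = 1,024 bytes
7,120,000,000 / 1,024 = 6,953,125.000 KiB

6,953,125.000 KiB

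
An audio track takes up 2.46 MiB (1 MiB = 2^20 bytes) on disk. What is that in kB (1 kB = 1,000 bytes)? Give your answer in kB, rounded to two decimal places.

2.46 MiB = 2.46 × 2^20 bytes = 2,579,496.96 bytes
1 kB = 10^3 bytes = 1,000 bytes
2,579,496.96 / 1,000 = 2,579.50 kB

2,579.50 kB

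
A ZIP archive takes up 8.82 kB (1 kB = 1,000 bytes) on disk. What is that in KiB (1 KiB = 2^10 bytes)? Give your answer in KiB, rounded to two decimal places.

8.82 kB × 1,000 bytes/kB = 8,820 bytes
1 KiB = 1,024 bytes
8,820 / 1,024 = 8.61 KiB

8.61 KiB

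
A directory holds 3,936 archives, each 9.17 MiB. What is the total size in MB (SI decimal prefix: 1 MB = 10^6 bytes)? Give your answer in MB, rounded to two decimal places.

37,846.38 MB

Total = 3,936 × 9.17 MiB = 36093.12 MiB
= 36093.12 × 1,048,576 bytes = 37,846,379,397.12 bytes
1 MB = 1,000,000 bytes
37,846,379,397.12 / 1,000,000 = 37,846.38 MB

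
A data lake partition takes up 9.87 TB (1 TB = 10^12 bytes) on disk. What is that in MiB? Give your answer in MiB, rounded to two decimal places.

9,412,765.50 MiB

9.87 TB × 1,000,000,000,000 bytes/TB = 9,870,000,000,000 bytes
1 MiB = 2^20 bytes = 1,048,576 bytes
9,870,000,000,000 / 1,048,576 = 9,412,765.50 MiB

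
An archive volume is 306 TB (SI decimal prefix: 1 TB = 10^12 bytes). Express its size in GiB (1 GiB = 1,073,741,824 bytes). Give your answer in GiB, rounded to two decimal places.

284,984.71 GiB

306 TB × 1,000,000,000,000 bytes/TB = 306,000,000,000,000 bytes
1 GiB = 2^30 bytes = 1,073,741,824 bytes
306,000,000,000,000 / 1,073,741,824 = 284,984.71 GiB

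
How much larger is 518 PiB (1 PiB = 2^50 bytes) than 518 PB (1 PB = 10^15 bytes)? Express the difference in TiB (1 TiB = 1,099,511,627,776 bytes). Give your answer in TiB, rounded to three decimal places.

59,313.744 TiB

518 PiB = 518 × 1,125,899,906,842,624 = 583,216,151,744,479,232 bytes
518 PB = 518 × 1,000,000,000,000,000 = 518,000,000,000,000,000 bytes
difference = 65,216,151,744,479,232 bytes
65,216,151,744,479,232 / 1,099,511,627,776 = 59,313.744 TiB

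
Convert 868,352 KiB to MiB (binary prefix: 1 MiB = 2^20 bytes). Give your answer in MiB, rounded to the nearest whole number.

848 MiB

868,352 KiB × 1,024 bytes/KiB = 889,192,448 bytes
1 MiB = 1,048,576 bytes
889,192,448 / 1,048,576 = 848 MiB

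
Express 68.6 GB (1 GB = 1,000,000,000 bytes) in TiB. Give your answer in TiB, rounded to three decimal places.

68.6 GB × 1,000,000,000 bytes/GB = 68,600,000,000 bytes
1 TiB = 1,099,511,627,776 bytes
68,600,000,000 / 1,099,511,627,776 = 0.062 TiB

0.062 TiB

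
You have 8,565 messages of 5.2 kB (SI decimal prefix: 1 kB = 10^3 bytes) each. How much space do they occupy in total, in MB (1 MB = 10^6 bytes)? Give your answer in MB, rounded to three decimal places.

Total = 8,565 × 5.2 kB = 44,538 kB
= 44,538 × 1,000 bytes = 44,538,000 bytes
1 MB = 1,000,000 bytes
44,538,000 / 1,000,000 = 44.538 MB

44.538 MB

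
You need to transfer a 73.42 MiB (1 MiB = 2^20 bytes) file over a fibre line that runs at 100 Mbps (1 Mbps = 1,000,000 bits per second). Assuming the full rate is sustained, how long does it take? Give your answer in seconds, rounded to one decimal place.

6.2 seconds

73.42 MiB = 76,986,449.92 bytes = 615,891,599.36 bits
100 Mbps = 100,000,000 bits/s
time = 615,891,599.36 / 100,000,000 = 6.2 s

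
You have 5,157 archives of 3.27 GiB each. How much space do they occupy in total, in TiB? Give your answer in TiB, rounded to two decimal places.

16.47 TiB

Total = 5,157 × 3.27 GiB = 16863.39 GiB
= 16863.39 × 1,073,741,824 bytes = 18,106,927,137,423.36 bytes
1 TiB = 1,099,511,627,776 bytes
18,106,927,137,423.36 / 1,099,511,627,776 = 16.47 TiB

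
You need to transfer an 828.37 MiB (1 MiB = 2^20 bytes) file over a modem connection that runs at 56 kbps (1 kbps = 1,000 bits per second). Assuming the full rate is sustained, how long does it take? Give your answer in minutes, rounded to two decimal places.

828.37 MiB = 868,608,901.12 bytes = 6,948,871,208.96 bits
56 kbps = 56,000 bits/s
time = 6,948,871,208.96 / 56,000 = 124,086.986 s
124,086.986 s / 60 = 2,068.12 minutes

2,068.12 minutes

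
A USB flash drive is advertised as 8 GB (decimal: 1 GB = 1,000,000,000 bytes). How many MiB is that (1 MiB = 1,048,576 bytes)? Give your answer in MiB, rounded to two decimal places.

7,629.39 MiB

8 GB × 1,000,000,000 bytes/GB = 8,000,000,000 bytes
1 MiB = 2^20 bytes = 1,048,576 bytes
8,000,000,000 / 1,048,576 = 7,629.39 MiB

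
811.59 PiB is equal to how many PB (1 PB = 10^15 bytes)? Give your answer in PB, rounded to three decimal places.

913.769 PB

811.59 PiB = 811.59 × 2^50 bytes = 913,769,105,394,405,212.16 bytes
1 PB = 1,000,000,000,000,000 bytes
913,769,105,394,405,212.16 / 1,000,000,000,000,000 = 913.769 PB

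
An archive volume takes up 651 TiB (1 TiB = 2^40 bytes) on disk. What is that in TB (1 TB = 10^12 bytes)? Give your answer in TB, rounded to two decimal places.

715.78 TB

651 TiB × 1,099,511,627,776 bytes/TiB = 715,782,069,682,176 bytes
1 TB = 10^12 bytes = 1,000,000,000,000 bytes
715,782,069,682,176 / 1,000,000,000,000 = 715.78 TB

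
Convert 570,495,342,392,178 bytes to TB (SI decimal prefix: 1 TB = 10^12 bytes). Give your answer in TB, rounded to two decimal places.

570,495,342,392,178 bytes given.
1 TB = 1,000,000,000,000 bytes
570,495,342,392,178 / 1,000,000,000,000 = 570.50 TB

570.50 TB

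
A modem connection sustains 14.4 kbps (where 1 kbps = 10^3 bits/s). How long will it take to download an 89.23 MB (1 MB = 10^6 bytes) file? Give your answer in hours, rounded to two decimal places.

13.77 hours

89.23 MB = 89,230,000 bytes = 713,840,000 bits
14.4 kbps = 14,400 bits/s
time = 713,840,000 / 14,400 = 49,572.2222 s
49,572.2222 s / 3600 = 13.77 hours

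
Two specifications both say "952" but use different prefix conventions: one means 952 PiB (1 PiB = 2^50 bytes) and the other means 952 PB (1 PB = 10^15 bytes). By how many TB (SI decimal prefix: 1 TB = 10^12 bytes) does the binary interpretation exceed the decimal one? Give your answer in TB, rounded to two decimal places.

119,856.71 TB

952 PiB = 952 × 1,125,899,906,842,624 = 1,071,856,711,314,178,048 bytes
952 PB = 952 × 1,000,000,000,000,000 = 952,000,000,000,000,000 bytes
difference = 119,856,711,314,178,048 bytes
119,856,711,314,178,048 / 1,000,000,000,000 = 119,856.71 TB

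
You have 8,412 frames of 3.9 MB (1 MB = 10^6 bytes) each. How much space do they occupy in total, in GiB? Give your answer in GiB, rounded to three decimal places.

Total = 8,412 × 3.9 MB = 32806.8 MB
= 32806.8 × 1,000,000 bytes = 32,806,800,000 bytes
1 GiB = 1,073,741,824 bytes
32,806,800,000 / 1,073,741,824 = 30.554 GiB

30.554 GiB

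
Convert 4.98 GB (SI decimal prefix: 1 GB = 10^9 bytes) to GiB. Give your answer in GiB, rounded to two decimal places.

4.98 GB = 4.98 × 10^9 bytes = 4,980,000,000 bytes
1 GiB = 2^30 bytes = 1,073,741,824 bytes
4,980,000,000 / 1,073,741,824 = 4.64 GiB

4.64 GiB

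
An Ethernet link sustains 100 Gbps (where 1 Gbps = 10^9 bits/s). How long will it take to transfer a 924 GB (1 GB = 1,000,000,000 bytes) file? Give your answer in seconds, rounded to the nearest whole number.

924 GB = 924,000,000,000 bytes = 7,392,000,000,000 bits
100 Gbps = 100,000,000,000 bits/s
time = 7,392,000,000,000 / 100,000,000,000 = 74 s

74 seconds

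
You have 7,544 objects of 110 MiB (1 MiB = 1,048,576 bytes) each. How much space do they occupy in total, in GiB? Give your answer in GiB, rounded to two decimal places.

810.39 GiB

Total = 7,544 × 110 MiB = 829,840 MiB
= 829,840 × 1,048,576 bytes = 870,150,307,840 bytes
1 GiB = 1,073,741,824 bytes
870,150,307,840 / 1,073,741,824 = 810.39 GiB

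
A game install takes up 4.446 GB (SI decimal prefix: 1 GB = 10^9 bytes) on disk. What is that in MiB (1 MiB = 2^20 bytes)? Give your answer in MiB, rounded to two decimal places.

4,240.04 MiB

4.446 GB = 4.446 × 10^9 bytes = 4,446,000,000 bytes
1 MiB = 2^20 bytes = 1,048,576 bytes
4,446,000,000 / 1,048,576 = 4,240.04 MiB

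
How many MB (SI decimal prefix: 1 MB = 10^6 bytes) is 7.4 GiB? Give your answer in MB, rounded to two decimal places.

7.4 GiB = 7.4 × 2^30 bytes = 7,945,689,497.6 bytes
1 MB = 10^6 bytes = 1,000,000 bytes
7,945,689,497.6 / 1,000,000 = 7,945.69 MB

7,945.69 MB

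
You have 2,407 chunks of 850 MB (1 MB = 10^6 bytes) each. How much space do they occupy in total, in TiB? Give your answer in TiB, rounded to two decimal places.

Total = 2,407 × 850 MB = 2,045,950 MB
= 2,045,950 × 1,000,000 bytes = 2,045,950,000,000 bytes
1 TiB = 1,099,511,627,776 bytes
2,045,950,000,000 / 1,099,511,627,776 = 1.86 TiB

1.86 TiB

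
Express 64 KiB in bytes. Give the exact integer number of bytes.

64 × 1,024 = 65,536 bytes

65,536 bytes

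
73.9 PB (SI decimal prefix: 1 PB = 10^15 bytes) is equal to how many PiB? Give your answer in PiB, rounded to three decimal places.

65.636 PiB

73.9 PB = 73.9 × 10^15 bytes = 73,900,000,000,000,000 bytes
1 PiB = 2^50 bytes = 1,125,899,906,842,624 bytes
73,900,000,000,000,000 / 1,125,899,906,842,624 = 65.636 PiB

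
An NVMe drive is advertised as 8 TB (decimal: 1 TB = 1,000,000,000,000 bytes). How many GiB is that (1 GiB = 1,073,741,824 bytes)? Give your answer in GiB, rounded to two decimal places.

8 TB × 1,000,000,000,000 bytes/TB = 8,000,000,000,000 bytes
1 GiB = 1,073,741,824 bytes
8,000,000,000,000 / 1,073,741,824 = 7,450.58 GiB

7,450.58 GiB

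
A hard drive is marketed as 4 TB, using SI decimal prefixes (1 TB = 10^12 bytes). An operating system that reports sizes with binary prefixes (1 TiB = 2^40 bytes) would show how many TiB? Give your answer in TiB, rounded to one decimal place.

4 TB = 4 × 10^12 bytes = 4,000,000,000,000 bytes
1 TiB = 1,099,511,627,776 bytes
4,000,000,000,000 / 1,099,511,627,776 = 3.6 TiB

3.6 TiB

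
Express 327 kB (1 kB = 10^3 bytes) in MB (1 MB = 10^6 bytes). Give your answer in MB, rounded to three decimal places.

327 kB × 1,000 bytes/kB = 327,000 bytes
1 MB = 1,000,000 bytes
327,000 / 1,000,000 = 0.327 MB

0.327 MB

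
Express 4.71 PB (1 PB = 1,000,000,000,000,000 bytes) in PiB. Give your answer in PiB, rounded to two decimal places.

4.18 PiB

4.71 PB × 1,000,000,000,000,000 bytes/PB = 4,710,000,000,000,000 bytes
1 PiB = 2^50 bytes = 1,125,899,906,842,624 bytes
4,710,000,000,000,000 / 1,125,899,906,842,624 = 4.18 PiB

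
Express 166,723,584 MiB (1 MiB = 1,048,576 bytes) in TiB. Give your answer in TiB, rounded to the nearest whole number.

159 TiB

166,723,584 MiB = 166,723,584 × 2^20 bytes = 174,822,348,816,384 bytes
1 TiB = 1,099,511,627,776 bytes
174,822,348,816,384 / 1,099,511,627,776 = 159 TiB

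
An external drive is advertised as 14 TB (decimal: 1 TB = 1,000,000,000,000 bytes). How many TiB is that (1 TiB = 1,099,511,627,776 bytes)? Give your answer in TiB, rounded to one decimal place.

12.7 TiB

14 TB × 1,000,000,000,000 bytes/TB = 14,000,000,000,000 bytes
1 TiB = 1,099,511,627,776 bytes
14,000,000,000,000 / 1,099,511,627,776 = 12.7 TiB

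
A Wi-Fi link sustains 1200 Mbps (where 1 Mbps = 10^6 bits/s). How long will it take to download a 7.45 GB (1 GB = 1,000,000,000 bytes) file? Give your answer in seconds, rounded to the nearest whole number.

7.45 GB = 7,450,000,000 bytes = 59,600,000,000 bits
1200 Mbps = 1,200,000,000 bits/s
time = 59,600,000,000 / 1,200,000,000 = 50 s

50 seconds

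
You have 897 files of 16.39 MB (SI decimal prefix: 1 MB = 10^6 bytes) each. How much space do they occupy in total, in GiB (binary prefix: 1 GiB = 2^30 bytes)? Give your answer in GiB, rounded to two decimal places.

Total = 897 × 16.39 MB = 14701.83 MB
= 14701.83 × 1,000,000 bytes = 14,701,830,000 bytes
1 GiB = 1,073,741,824 bytes
14,701,830,000 / 1,073,741,824 = 13.69 GiB

13.69 GiB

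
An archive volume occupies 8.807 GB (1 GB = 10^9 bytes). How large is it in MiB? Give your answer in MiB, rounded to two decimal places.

8.807 GB × 1,000,000,000 bytes/GB = 8,807,000,000 bytes
1 MiB = 2^20 bytes = 1,048,576 bytes
8,807,000,000 / 1,048,576 = 8,399.01 MiB

8,399.01 MiB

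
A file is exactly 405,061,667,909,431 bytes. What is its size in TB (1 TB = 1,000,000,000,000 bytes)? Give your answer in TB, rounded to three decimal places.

405,061,667,909,431 bytes given.
1 TB = 10^12 bytes = 1,000,000,000,000 bytes
405,061,667,909,431 / 1,000,000,000,000 = 405.062 TB

405.062 TB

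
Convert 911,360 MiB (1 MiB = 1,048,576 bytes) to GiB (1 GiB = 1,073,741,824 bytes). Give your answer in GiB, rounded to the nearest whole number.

890 GiB

911,360 MiB = 911,360 × 2^20 bytes = 955,630,223,360 bytes
1 GiB = 1,073,741,824 bytes
955,630,223,360 / 1,073,741,824 = 890 GiB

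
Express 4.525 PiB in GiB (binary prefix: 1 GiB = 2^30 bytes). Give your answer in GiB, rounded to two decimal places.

4,744,806.40 GiB

4.525 PiB = 4.525 × 2^50 bytes = 5,094,697,078,462,873.6 bytes
1 GiB = 2^30 bytes = 1,073,741,824 bytes
5,094,697,078,462,873.6 / 1,073,741,824 = 4,744,806.40 GiB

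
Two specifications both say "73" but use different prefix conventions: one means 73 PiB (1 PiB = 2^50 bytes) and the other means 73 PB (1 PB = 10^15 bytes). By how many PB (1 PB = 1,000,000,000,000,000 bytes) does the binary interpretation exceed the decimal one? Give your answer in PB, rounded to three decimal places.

9.191 PB

73 PiB = 73 × 1,125,899,906,842,624 = 82,190,693,199,511,552 bytes
73 PB = 73 × 1,000,000,000,000,000 = 73,000,000,000,000,000 bytes
difference = 9,190,693,199,511,552 bytes
9,190,693,199,511,552 / 1,000,000,000,000,000 = 9.191 PB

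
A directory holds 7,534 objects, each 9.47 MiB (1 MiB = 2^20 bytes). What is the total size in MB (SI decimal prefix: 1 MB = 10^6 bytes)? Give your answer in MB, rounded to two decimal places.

74,812.73 MB

Total = 7,534 × 9.47 MiB = 71346.98 MiB
= 71346.98 × 1,048,576 bytes = 74,812,730,900.48 bytes
1 MB = 1,000,000 bytes
74,812,730,900.48 / 1,000,000 = 74,812.73 MB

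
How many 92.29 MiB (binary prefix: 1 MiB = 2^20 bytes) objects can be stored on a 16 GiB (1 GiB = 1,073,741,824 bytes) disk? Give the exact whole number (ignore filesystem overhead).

Capacity: 16 GiB = 17,179,869,184 bytes
Per item: 92.29 MiB = 96,773,079.04 bytes
⌊17,179,869,184 / 96,773,079.04⌋ = 177

177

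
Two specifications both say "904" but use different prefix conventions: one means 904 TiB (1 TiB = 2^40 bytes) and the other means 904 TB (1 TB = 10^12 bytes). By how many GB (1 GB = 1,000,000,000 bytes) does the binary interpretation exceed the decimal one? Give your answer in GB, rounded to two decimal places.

904 TiB = 904 × 1,099,511,627,776 = 993,958,511,509,504 bytes
904 TB = 904 × 1,000,000,000,000 = 904,000,000,000,000 bytes
difference = 89,958,511,509,504 bytes
89,958,511,509,504 / 1,000,000,000 = 89,958.51 GB

89,958.51 GB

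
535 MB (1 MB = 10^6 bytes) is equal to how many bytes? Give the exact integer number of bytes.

535 × 1,000,000 = 535,000,000 bytes  (1 MB = 10^6 bytes)

535,000,000 bytes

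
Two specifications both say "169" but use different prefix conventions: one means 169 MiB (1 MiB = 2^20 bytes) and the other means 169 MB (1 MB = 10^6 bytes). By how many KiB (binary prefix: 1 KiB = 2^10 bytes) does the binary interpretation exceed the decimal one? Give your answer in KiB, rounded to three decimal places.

169 MiB = 169 × 1,048,576 = 177,209,344 bytes
169 MB = 169 × 1,000,000 = 169,000,000 bytes
difference = 8,209,344 bytes
8,209,344 / 1,024 = 8,016.938 KiB

8,016.938 KiB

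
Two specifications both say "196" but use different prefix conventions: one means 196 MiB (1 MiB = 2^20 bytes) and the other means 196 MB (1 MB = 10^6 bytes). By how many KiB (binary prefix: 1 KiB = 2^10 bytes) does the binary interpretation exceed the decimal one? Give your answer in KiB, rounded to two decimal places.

196 MiB = 196 × 1,048,576 = 205,520,896 bytes
196 MB = 196 × 1,000,000 = 196,000,000 bytes
difference = 9,520,896 bytes
9,520,896 / 1,024 = 9,297.75 KiB

9,297.75 KiB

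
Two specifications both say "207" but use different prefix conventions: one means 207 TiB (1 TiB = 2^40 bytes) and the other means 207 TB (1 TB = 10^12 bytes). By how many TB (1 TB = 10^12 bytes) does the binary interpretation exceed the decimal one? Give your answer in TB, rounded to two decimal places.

20.60 TB

207 TiB = 207 × 1,099,511,627,776 = 227,598,906,949,632 bytes
207 TB = 207 × 1,000,000,000,000 = 207,000,000,000,000 bytes
difference = 20,598,906,949,632 bytes
20,598,906,949,632 / 1,000,000,000,000 = 20.60 TB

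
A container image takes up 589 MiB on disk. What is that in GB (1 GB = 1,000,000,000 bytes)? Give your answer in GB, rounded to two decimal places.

0.62 GB

589 MiB = 589 × 2^20 bytes = 617,611,264 bytes
1 GB = 1,000,000,000 bytes
617,611,264 / 1,000,000,000 = 0.62 GB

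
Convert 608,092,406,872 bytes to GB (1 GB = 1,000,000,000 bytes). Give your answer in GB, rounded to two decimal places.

608.09 GB

608,092,406,872 bytes given.
1 GB = 10^9 bytes = 1,000,000,000 bytes
608,092,406,872 / 1,000,000,000 = 608.09 GB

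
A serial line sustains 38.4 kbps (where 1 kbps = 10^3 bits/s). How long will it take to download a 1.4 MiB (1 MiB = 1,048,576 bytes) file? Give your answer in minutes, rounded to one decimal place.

1.4 MiB = 1,468,006.4 bytes = 11,744,051.2 bits
38.4 kbps = 38,400 bits/s
time = 11,744,051.2 / 38,400 = 305.83 s
305.83 s / 60 = 5.1 minutes

5.1 minutes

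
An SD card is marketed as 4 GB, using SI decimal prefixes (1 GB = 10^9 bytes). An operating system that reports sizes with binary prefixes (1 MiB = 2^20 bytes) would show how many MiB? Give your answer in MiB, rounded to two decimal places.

3,814.70 MiB

4 GB = 4 × 10^9 bytes = 4,000,000,000 bytes
1 MiB = 2^20 bytes = 1,048,576 bytes
4,000,000,000 / 1,048,576 = 3,814.70 MiB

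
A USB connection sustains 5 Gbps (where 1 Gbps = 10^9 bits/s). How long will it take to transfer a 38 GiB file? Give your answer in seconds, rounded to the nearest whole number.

65 seconds

38 GiB = 40,802,189,312 bytes = 326,417,514,496 bits
5 Gbps = 5,000,000,000 bits/s
time = 326,417,514,496 / 5,000,000,000 = 65 s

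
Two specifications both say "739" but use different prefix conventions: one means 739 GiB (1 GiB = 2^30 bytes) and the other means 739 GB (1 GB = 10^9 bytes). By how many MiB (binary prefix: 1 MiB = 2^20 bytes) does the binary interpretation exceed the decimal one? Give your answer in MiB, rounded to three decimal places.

739 GiB = 739 × 1,073,741,824 = 793,495,207,936 bytes
739 GB = 739 × 1,000,000,000 = 739,000,000,000 bytes
difference = 54,495,207,936 bytes
54,495,207,936 / 1,048,576 = 51,970.680 MiB

51,970.680 MiB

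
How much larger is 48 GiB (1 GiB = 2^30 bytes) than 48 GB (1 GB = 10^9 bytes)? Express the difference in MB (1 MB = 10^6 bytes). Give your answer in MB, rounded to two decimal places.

48 GiB = 48 × 1,073,741,824 = 51,539,607,552 bytes
48 GB = 48 × 1,000,000,000 = 48,000,000,000 bytes
difference = 3,539,607,552 bytes
3,539,607,552 / 1,000,000 = 3,539.61 MB

3,539.61 MB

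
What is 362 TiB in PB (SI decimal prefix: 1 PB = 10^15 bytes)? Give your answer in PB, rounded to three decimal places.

0.398 PB

362 TiB × 1,099,511,627,776 bytes/TiB = 398,023,209,254,912 bytes
1 PB = 10^15 bytes = 1,000,000,000,000,000 bytes
398,023,209,254,912 / 1,000,000,000,000,000 = 0.398 PB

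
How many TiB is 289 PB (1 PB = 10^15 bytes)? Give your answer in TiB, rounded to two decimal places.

262,843.97 TiB

289 PB × 1,000,000,000,000,000 bytes/PB = 289,000,000,000,000,000 bytes
1 TiB = 2^40 bytes = 1,099,511,627,776 bytes
289,000,000,000,000,000 / 1,099,511,627,776 = 262,843.97 TiB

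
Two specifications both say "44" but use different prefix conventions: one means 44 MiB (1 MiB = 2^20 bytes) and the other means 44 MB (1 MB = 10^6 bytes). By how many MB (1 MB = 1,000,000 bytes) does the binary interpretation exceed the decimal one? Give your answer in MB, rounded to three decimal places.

44 MiB = 44 × 1,048,576 = 46,137,344 bytes
44 MB = 44 × 1,000,000 = 44,000,000 bytes
difference = 2,137,344 bytes
2,137,344 / 1,000,000 = 2.137 MB

2.137 MB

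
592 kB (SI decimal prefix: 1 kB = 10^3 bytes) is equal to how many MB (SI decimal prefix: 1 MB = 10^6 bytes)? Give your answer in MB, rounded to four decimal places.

0.5920 MB

592 kB × 1,000 bytes/kB = 592,000 bytes
1 MB = 1,000,000 bytes
592,000 / 1,000,000 = 0.5920 MB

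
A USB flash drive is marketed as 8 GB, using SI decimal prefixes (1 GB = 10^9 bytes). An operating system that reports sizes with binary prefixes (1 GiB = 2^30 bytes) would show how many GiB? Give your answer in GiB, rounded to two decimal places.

7.45 GiB

8 GB = 8 × 10^9 bytes = 8,000,000,000 bytes
1 GiB = 1,073,741,824 bytes
8,000,000,000 / 1,073,741,824 = 7.45 GiB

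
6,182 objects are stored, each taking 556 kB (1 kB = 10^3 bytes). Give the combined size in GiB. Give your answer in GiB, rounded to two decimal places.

3.20 GiB

Total = 6,182 × 556 kB = 3,437,192 kB
= 3,437,192 × 1,000 bytes = 3,437,192,000 bytes
1 GiB = 1,073,741,824 bytes
3,437,192,000 / 1,073,741,824 = 3.20 GiB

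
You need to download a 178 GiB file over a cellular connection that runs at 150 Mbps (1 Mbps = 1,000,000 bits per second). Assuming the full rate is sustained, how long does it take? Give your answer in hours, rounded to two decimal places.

2.83 hours

178 GiB = 191,126,044,672 bytes = 1,529,008,357,376 bits
150 Mbps = 150,000,000 bits/s
time = 1,529,008,357,376 / 150,000,000 = 10,193.3890 s
10,193.3890 s / 3600 = 2.83 hours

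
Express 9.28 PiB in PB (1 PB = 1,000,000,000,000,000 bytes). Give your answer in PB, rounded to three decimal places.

10.448 PB

9.28 PiB × 1,125,899,906,842,624 bytes/PiB = 10,448,351,135,499,550.72 bytes
1 PB = 10^15 bytes = 1,000,000,000,000,000 bytes
10,448,351,135,499,550.72 / 1,000,000,000,000,000 = 10.448 PB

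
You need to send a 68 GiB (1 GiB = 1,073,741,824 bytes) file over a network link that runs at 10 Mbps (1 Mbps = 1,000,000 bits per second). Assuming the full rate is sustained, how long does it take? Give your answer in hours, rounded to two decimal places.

16.23 hours

68 GiB = 73,014,444,032 bytes = 584,115,552,256 bits
10 Mbps = 10,000,000 bits/s
time = 584,115,552,256 / 10,000,000 = 58,411.5552 s
58,411.5552 s / 3600 = 16.23 hours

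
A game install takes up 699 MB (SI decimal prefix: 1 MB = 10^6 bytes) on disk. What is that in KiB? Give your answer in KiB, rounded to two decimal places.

682,617.19 KiB

699 MB = 699 × 10^6 bytes = 699,000,000 bytes
1 KiB = 2^10 bytes = 1,024 bytes
699,000,000 / 1,024 = 682,617.19 KiB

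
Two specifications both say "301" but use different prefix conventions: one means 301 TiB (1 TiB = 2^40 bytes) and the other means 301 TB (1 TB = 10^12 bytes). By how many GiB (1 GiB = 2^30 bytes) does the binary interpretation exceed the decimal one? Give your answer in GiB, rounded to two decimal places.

27,895.91 GiB

301 TiB = 301 × 1,099,511,627,776 = 330,952,999,960,576 bytes
301 TB = 301 × 1,000,000,000,000 = 301,000,000,000,000 bytes
difference = 29,952,999,960,576 bytes
29,952,999,960,576 / 1,073,741,824 = 27,895.91 GiB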